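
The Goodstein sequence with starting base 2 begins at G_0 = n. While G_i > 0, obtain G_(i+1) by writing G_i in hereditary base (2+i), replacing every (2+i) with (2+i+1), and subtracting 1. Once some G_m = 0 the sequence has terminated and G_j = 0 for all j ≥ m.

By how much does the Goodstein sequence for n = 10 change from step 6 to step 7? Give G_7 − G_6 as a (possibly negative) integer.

[0] 10 ≡ 2^(2 + 1) + 2 (base 2). Lift 3: 84. −1: 83.
[1] 83 ≡ 3^(3 + 1) + 2 (base 3). Lift 4: 1026. −1: 1025.
[2] 1025 ≡ 4^(4 + 1) + 1 (base 4). Lift 5: 15626. −1: 15625.
[3] 15625 ≡ 5^(5 + 1) (base 5). Lift 6: 279936. −1: 279935.
[4] 279935 ≡ 5·6^6 + 5·6^5 + 5·6^4 + 5·6^3 + 5·6^2 + 5·6 + 5 (base 6). Lift 7: 4215755. −1: 4215754.
[5] 4215754 ≡ 5·7^7 + 5·7^5 + 5·7^4 + 5·7^3 + 5·7^2 + 5·7 + 4 (base 7). Lift 8: 84073324. −1: 84073323.
[6] 84073323 ≡ 5·8^8 + 5·8^5 + 5·8^4 + 5·8^3 + 5·8^2 + 5·8 + 3 (base 8). Lift 9: 1937434593. −1: 1937434592.

1853361269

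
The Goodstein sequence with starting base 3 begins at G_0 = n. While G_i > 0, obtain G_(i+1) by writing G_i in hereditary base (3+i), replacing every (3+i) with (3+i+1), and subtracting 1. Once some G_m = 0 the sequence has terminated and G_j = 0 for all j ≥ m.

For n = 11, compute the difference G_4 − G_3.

G_0 = 11. HB_3(11) = 3^2 + 2. Bump = 18. G_1 = 17.
G_1 = 17. HB_4(17) = 4^2 + 1. Bump = 26. G_2 = 25.
G_2 = 25. HB_5(25) = 5^2. Bump = 36. G_3 = 35.
G_3 = 35. HB_6(35) = 5·6 + 5. Bump = 40. G_4 = 39.

4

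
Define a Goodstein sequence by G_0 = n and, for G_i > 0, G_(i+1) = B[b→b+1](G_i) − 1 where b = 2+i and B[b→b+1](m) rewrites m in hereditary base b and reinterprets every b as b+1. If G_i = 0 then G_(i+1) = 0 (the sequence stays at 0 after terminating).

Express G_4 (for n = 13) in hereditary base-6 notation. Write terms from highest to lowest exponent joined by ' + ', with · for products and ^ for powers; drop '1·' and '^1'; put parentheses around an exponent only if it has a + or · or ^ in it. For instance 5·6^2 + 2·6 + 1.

[0] 13 ≡ 2^(2 + 1) + 2^2 + 1 (base 2). Lift 3: 109. −1: 108.
[1] 108 ≡ 3^(3 + 1) + 3^3 (base 3). Lift 4: 1280. −1: 1279.
[2] 1279 ≡ 4^(4 + 1) + 3·4^3 + 3·4^2 + 3·4 + 3 (base 4). Lift 5: 16093. −1: 16092.
[3] 16092 ≡ 5^(5 + 1) + 3·5^3 + 3·5^2 + 3·5 + 2 (base 5). Lift 6: 280712. −1: 280711.
[4] 280711 ≡ 6^(6 + 1) + 3·6^3 + 3·6^2 + 3·6 + 1 (base 6). Lift 7: 5765999. −1: 5765998.

6^(6 + 1) + 3·6^3 + 3·6^2 + 3·6 + 1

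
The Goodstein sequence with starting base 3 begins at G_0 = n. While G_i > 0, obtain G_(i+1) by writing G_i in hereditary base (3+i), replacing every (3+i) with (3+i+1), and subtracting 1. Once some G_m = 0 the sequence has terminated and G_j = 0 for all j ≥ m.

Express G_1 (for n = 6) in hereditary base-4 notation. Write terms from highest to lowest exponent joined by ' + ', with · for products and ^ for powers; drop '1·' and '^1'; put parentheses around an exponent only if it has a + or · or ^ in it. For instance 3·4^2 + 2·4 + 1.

G_0=6  [base 3] 2·3  →[3↦4]→  2·4 = 8  −1 ⇒ G_1=7
G_1=7  [base 4] 4 + 3  →[4↦5]→  5 + 3 = 8  −1 ⇒ G_2=7

4 + 3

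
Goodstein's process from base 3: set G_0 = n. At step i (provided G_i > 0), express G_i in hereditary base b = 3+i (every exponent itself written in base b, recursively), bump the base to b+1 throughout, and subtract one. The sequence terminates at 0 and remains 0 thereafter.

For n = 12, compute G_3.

base 3: 12 = 3^2 + 3; at 4: 4^2 + 4 = 20; next = 19
base 4: 19 = 4^2 + 3; at 5: 5^2 + 3 = 28; next = 27
base 5: 27 = 5^2 + 2; at 6: 6^2 + 2 = 38; next = 37
base 6: 37 = 6^2 + 1; at 7: 7^2 + 1 = 50; next = 49

37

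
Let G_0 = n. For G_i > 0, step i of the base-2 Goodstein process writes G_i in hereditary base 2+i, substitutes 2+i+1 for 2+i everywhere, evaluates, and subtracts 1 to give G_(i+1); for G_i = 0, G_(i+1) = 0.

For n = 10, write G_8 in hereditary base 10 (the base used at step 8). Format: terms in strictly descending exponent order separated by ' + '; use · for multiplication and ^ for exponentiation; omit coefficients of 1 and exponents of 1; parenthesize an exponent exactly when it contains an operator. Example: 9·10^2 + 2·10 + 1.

5·10^10 + 5·10^5 + 5·10^4 + 5·10^3 + 5·10^2 + 5·10 + 1

(0) 10|_2 = 2^(2 + 1) + 2 ↦ 3^(3 + 1) + 3|_3 = 84 ⇒ 83
(1) 83|_3 = 3^(3 + 1) + 2 ↦ 4^(4 + 1) + 2|_4 = 1026 ⇒ 1025
(2) 1025|_4 = 4^(4 + 1) + 1 ↦ 5^(5 + 1) + 1|_5 = 15626 ⇒ 15625
(3) 15625|_5 = 5^(5 + 1) ↦ 6^(6 + 1)|_6 = 279936 ⇒ 279935
(4) 279935|_6 = 5·6^6 + 5·6^5 + 5·6^4 + 5·6^3 + 5·6^2 + 5·6 + 5 ↦ 5·7^7 + 5·7^5 + 5·7^4 + 5·7^3 + 5·7^2 + 5·7 + 5|_7 = 4215755 ⇒ 4215754
(5) 4215754|_7 = 5·7^7 + 5·7^5 + 5·7^4 + 5·7^3 + 5·7^2 + 5·7 + 4 ↦ 5·8^8 + 5·8^5 + 5·8^4 + 5·8^3 + 5·8^2 + 5·8 + 4|_8 = 84073324 ⇒ 84073323
(6) 84073323|_8 = 5·8^8 + 5·8^5 + 5·8^4 + 5·8^3 + 5·8^2 + 5·8 + 3 ↦ 5·9^9 + 5·9^5 + 5·9^4 + 5·9^3 + 5·9^2 + 5·9 + 3|_9 = 1937434593 ⇒ 1937434592
(7) 1937434592|_9 = 5·9^9 + 5·9^5 + 5·9^4 + 5·9^3 + 5·9^2 + 5·9 + 2 ↦ 5·10^10 + 5·10^5 + 5·10^4 + 5·10^3 + 5·10^2 + 5·10 + 2|_10 = 50000555552 ⇒ 50000555551
(8) 50000555551|_10 = 5·10^10 + 5·10^5 + 5·10^4 + 5·10^3 + 5·10^2 + 5·10 + 1 ↦ 5·11^11 + 5·11^5 + 5·11^4 + 5·11^3 + 5·11^2 + 5·11 + 1|_11 = 1426559238831 ⇒ 1426559238830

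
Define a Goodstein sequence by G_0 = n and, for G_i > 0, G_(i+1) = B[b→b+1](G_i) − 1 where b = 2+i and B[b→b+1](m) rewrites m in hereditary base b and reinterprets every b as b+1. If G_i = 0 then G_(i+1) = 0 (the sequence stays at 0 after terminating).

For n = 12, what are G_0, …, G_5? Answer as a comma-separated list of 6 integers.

12, 107, 1065, 15685, 280019, 5764910

G_0=12  [base 2] 2^(2 + 1) + 2^2  →[2↦3]→  3^(3 + 1) + 3^3 = 108  −1 ⇒ G_1=107
G_1=107  [base 3] 3^(3 + 1) + 2·3^2 + 2·3 + 2  →[3↦4]→  4^(4 + 1) + 2·4^2 + 2·4 + 2 = 1066  −1 ⇒ G_2=1065
G_2=1065  [base 4] 4^(4 + 1) + 2·4^2 + 2·4 + 1  →[4↦5]→  5^(5 + 1) + 2·5^2 + 2·5 + 1 = 15686  −1 ⇒ G_3=15685
G_3=15685  [base 5] 5^(5 + 1) + 2·5^2 + 2·5  →[5↦6]→  6^(6 + 1) + 2·6^2 + 2·6 = 280020  −1 ⇒ G_4=280019
G_4=280019  [base 6] 6^(6 + 1) + 2·6^2 + 6 + 5  →[6↦7]→  7^(7 + 1) + 2·7^2 + 7 + 5 = 5764911  −1 ⇒ G_5=5764910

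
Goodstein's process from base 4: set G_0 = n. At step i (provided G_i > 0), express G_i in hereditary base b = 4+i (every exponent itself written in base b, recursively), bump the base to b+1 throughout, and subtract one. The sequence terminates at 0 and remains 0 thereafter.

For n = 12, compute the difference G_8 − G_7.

[0] 12 ≡ 3·4 (base 4). Lift 5: 15. −1: 14.
[1] 14 ≡ 2·5 + 4 (base 5). Lift 6: 16. −1: 15.
[2] 15 ≡ 2·6 + 3 (base 6). Lift 7: 17. −1: 16.
[3] 16 ≡ 2·7 + 2 (base 7). Lift 8: 18. −1: 17.
[4] 17 ≡ 2·8 + 1 (base 8). Lift 9: 19. −1: 18.
[5] 18 ≡ 2·9 (base 9). Lift 10: 20. −1: 19.
[6] 19 ≡ 10 + 9 (base 10). Lift 11: 20. −1: 19.
[7] 19 ≡ 11 + 8 (base 11). Lift 12: 20. −1: 19.

0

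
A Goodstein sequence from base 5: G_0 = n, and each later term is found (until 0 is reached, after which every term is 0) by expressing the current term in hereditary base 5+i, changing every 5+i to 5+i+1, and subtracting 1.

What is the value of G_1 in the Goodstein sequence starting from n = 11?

step 0: 11 = 2·5 + 1; sub 6 for 5: 2·6 + 1; = 13; G_1 = 13−1 = 12
step 1: 12 = 2·6; sub 7 for 6: 2·7; = 14; G_2 = 14−1 = 13

12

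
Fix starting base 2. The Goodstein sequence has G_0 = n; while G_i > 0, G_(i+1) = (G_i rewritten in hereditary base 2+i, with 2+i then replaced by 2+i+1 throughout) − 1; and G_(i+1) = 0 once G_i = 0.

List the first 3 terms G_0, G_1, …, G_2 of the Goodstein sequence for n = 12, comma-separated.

12, 107, 1065

base 2: 12 = 2^(2 + 1) + 2^2; at 3: 3^(3 + 1) + 3^3 = 108; next = 107
base 3: 107 = 3^(3 + 1) + 2·3^2 + 2·3 + 2; at 4: 4^(4 + 1) + 2·4^2 + 2·4 + 2 = 1066; next = 1065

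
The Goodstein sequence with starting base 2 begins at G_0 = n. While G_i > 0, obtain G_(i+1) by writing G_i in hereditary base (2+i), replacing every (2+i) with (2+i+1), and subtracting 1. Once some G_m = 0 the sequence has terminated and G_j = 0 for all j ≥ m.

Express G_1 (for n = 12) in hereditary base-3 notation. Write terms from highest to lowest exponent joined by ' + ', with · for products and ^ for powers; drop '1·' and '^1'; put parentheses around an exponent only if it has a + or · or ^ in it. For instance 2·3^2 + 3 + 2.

12 —HB2→ 2^(2 + 1) + 2^2 —bump→ 3^(3 + 1) + 3^3 = 108 —(−1)→ 107
107 —HB3→ 3^(3 + 1) + 2·3^2 + 2·3 + 2 —bump→ 4^(4 + 1) + 2·4^2 + 2·4 + 2 = 1066 —(−1)→ 1065

3^(3 + 1) + 2·3^2 + 2·3 + 2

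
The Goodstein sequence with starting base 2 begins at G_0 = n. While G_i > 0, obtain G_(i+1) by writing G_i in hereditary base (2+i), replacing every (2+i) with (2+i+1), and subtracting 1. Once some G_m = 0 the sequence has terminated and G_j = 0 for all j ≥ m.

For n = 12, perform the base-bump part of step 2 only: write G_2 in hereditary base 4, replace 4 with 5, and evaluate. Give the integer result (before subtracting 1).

15686

[0] 12 ≡ 2^(2 + 1) + 2^2 (base 2). Lift 3: 108. −1: 107.
[1] 107 ≡ 3^(3 + 1) + 2·3^2 + 2·3 + 2 (base 3). Lift 4: 1066. −1: 1065.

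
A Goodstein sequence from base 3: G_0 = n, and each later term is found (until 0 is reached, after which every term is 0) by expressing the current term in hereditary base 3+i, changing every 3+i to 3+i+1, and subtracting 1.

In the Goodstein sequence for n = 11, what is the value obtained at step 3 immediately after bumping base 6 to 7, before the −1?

40

base 3: 11 = 3^2 + 2; at 4: 4^2 + 2 = 18; next = 17
base 4: 17 = 4^2 + 1; at 5: 5^2 + 1 = 26; next = 25
base 5: 25 = 5^2; at 6: 6^2 = 36; next = 35
base 6: 35 = 5·6 + 5; at 7: 5·7 + 5 = 40; next = 39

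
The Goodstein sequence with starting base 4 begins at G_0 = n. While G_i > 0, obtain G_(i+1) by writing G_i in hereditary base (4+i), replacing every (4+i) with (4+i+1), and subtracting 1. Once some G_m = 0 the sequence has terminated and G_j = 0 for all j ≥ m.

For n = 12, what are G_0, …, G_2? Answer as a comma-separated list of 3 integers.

12, 14, 15

(0) 12|_4 = 3·4 ↦ 3·5|_5 = 15 ⇒ 14
(1) 14|_5 = 2·5 + 4 ↦ 2·6 + 4|_6 = 16 ⇒ 15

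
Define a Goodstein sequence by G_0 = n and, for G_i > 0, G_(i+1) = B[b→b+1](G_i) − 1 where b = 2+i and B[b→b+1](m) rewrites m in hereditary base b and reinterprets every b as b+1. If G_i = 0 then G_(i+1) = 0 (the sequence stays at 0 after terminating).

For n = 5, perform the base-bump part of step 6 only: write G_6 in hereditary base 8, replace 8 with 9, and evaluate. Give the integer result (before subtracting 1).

2455

step 0: 5 = 2^2 + 1; sub 3 for 2: 3^3 + 1; = 28; G_1 = 28−1 = 27
step 1: 27 = 3^3; sub 4 for 3: 4^4; = 256; G_2 = 256−1 = 255
step 2: 255 = 3·4^3 + 3·4^2 + 3·4 + 3; sub 5 for 4: 3·5^3 + 3·5^2 + 3·5 + 3; = 468; G_3 = 468−1 = 467
step 3: 467 = 3·5^3 + 3·5^2 + 3·5 + 2; sub 6 for 5: 3·6^3 + 3·6^2 + 3·6 + 2; = 776; G_4 = 776−1 = 775
step 4: 775 = 3·6^3 + 3·6^2 + 3·6 + 1; sub 7 for 6: 3·7^3 + 3·7^2 + 3·7 + 1; = 1198; G_5 = 1198−1 = 1197
step 5: 1197 = 3·7^3 + 3·7^2 + 3·7; sub 8 for 7: 3·8^3 + 3·8^2 + 3·8; = 1752; G_6 = 1752−1 = 1751
step 6: 1751 = 3·8^3 + 3·8^2 + 2·8 + 7; sub 9 for 8: 3·9^3 + 3·9^2 + 2·9 + 7; = 2455; G_7 = 2455−1 = 2454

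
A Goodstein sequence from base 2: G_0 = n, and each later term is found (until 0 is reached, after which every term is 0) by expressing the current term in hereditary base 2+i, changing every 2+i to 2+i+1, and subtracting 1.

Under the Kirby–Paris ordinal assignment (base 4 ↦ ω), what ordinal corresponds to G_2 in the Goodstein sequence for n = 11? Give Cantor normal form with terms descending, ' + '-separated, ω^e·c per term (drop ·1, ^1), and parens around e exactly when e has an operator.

11 —HB2→ 2^(2 + 1) + 2 + 1 —bump→ 3^(3 + 1) + 3 + 1 = 85 —(−1)→ 84
84 —HB3→ 3^(3 + 1) + 3 —bump→ 4^(4 + 1) + 4 = 1028 —(−1)→ 1027
1027 —HB4→ 4^(4 + 1) + 3 —bump→ 5^(5 + 1) + 3 = 15628 —(−1)→ 15627

ω^(ω + 1) + 3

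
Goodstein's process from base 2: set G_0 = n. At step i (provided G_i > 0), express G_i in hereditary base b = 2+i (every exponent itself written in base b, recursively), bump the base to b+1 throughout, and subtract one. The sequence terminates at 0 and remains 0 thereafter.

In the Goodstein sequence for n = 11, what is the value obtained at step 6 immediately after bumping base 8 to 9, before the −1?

2749609303

step 0: 11 = 2^(2 + 1) + 2 + 1; sub 3 for 2: 3^(3 + 1) + 3 + 1; = 85; G_1 = 85−1 = 84
step 1: 84 = 3^(3 + 1) + 3; sub 4 for 3: 4^(4 + 1) + 4; = 1028; G_2 = 1028−1 = 1027
step 2: 1027 = 4^(4 + 1) + 3; sub 5 for 4: 5^(5 + 1) + 3; = 15628; G_3 = 15628−1 = 15627
step 3: 15627 = 5^(5 + 1) + 2; sub 6 for 5: 6^(6 + 1) + 2; = 279938; G_4 = 279938−1 = 279937
step 4: 279937 = 6^(6 + 1) + 1; sub 7 for 6: 7^(7 + 1) + 1; = 5764802; G_5 = 5764802−1 = 5764801
step 5: 5764801 = 7^(7 + 1); sub 8 for 7: 8^(8 + 1); = 134217728; G_6 = 134217728−1 = 134217727
step 6: 134217727 = 7·8^8 + 7·8^7 + 7·8^6 + 7·8^5 + 7·8^4 + 7·8^3 + 7·8^2 + 7·8 + 7; sub 9 for 8: 7·9^9 + 7·9^7 + 7·9^6 + 7·9^5 + 7·9^4 + 7·9^3 + 7·9^2 + 7·9 + 7; = 2749609303; G_7 = 2749609303−1 = 2749609302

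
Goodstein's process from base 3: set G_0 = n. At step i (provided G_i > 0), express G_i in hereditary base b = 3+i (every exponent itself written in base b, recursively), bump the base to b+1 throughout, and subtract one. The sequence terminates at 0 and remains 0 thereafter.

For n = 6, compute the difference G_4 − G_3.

0

base 3: 6 = 2·3; at 4: 2·4 = 8; next = 7
base 4: 7 = 4 + 3; at 5: 5 + 3 = 8; next = 7
base 5: 7 = 5 + 2; at 6: 6 + 2 = 8; next = 7
base 6: 7 = 6 + 1; at 7: 7 + 1 = 8; next = 7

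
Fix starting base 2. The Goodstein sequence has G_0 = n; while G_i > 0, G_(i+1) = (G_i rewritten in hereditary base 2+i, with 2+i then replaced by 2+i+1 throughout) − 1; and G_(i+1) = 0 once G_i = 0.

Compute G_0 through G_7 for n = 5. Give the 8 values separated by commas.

5, 27, 255, 467, 775, 1197, 1751, 2454

G_0 = 5. HB_2(5) = 2^2 + 1. Bump = 28. G_1 = 27.
G_1 = 27. HB_3(27) = 3^3. Bump = 256. G_2 = 255.
G_2 = 255. HB_4(255) = 3·4^3 + 3·4^2 + 3·4 + 3. Bump = 468. G_3 = 467.
G_3 = 467. HB_5(467) = 3·5^3 + 3·5^2 + 3·5 + 2. Bump = 776. G_4 = 775.
G_4 = 775. HB_6(775) = 3·6^3 + 3·6^2 + 3·6 + 1. Bump = 1198. G_5 = 1197.
G_5 = 1197. HB_7(1197) = 3·7^3 + 3·7^2 + 3·7. Bump = 1752. G_6 = 1751.
G_6 = 1751. HB_8(1751) = 3·8^3 + 3·8^2 + 2·8 + 7. Bump = 2455. G_7 = 2454.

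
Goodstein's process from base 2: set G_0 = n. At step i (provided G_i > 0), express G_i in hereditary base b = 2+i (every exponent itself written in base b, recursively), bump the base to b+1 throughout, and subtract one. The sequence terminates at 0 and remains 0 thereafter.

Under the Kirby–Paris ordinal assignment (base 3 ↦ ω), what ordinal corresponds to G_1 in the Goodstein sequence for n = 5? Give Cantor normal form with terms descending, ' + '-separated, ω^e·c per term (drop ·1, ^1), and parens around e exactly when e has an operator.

(0) 5|_2 = 2^2 + 1 ↦ 3^3 + 1|_3 = 28 ⇒ 27
(1) 27|_3 = 3^3 ↦ 4^4|_4 = 256 ⇒ 255

ω^ω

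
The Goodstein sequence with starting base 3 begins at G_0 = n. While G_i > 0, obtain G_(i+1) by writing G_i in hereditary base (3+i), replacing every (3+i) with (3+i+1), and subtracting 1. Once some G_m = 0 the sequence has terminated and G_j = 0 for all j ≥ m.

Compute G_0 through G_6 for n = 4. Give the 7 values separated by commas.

step 0: 4 = 3 + 1; sub 4 for 3: 4 + 1; = 5; G_1 = 5−1 = 4
step 1: 4 = 4; sub 5 for 4: 5; = 5; G_2 = 5−1 = 4
step 2: 4 = 4; sub 6 for 5: 4; = 4; G_3 = 4−1 = 3
step 3: 3 = 3; sub 7 for 6: 3; = 3; G_4 = 3−1 = 2
step 4: 2 = 2; sub 8 for 7: 2; = 2; G_5 = 2−1 = 1
step 5: 1 = 1; sub 9 for 8: 1; = 1; G_6 = 1−1 = 0

4, 4, 4, 3, 2, 1, 0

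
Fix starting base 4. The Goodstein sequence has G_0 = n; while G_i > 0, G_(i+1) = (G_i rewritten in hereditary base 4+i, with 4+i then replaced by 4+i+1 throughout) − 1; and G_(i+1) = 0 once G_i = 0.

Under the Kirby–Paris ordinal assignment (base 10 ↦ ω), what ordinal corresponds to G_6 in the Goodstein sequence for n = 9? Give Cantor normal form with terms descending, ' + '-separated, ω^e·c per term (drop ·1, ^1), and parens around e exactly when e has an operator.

ω + 1

G_0 = 9. HB_4(9) = 2·4 + 1. Bump = 11. G_1 = 10.
G_1 = 10. HB_5(10) = 2·5. Bump = 12. G_2 = 11.
G_2 = 11. HB_6(11) = 6 + 5. Bump = 12. G_3 = 11.
G_3 = 11. HB_7(11) = 7 + 4. Bump = 12. G_4 = 11.
G_4 = 11. HB_8(11) = 8 + 3. Bump = 12. G_5 = 11.
G_5 = 11. HB_9(11) = 9 + 2. Bump = 12. G_6 = 11.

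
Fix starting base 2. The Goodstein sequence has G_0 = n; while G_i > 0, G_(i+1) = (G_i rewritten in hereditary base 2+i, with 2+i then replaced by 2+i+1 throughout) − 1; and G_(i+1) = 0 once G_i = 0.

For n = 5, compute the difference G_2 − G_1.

228

base 2: 5 = 2^2 + 1; at 3: 3^3 + 1 = 28; next = 27
base 3: 27 = 3^3; at 4: 4^4 = 256; next = 255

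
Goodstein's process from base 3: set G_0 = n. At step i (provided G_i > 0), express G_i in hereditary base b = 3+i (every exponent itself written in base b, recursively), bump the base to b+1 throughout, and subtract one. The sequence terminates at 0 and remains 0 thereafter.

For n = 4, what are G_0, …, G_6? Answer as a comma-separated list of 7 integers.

G_0 = 4. HB_3(4) = 3 + 1. Bump = 5. G_1 = 4.
G_1 = 4. HB_4(4) = 4. Bump = 5. G_2 = 4.
G_2 = 4. HB_5(4) = 4. Bump = 4. G_3 = 3.
G_3 = 3. HB_6(3) = 3. Bump = 3. G_4 = 2.
G_4 = 2. HB_7(2) = 2. Bump = 2. G_5 = 1.
G_5 = 1. HB_8(1) = 1. Bump = 1. G_6 = 0.

4, 4, 4, 3, 2, 1, 0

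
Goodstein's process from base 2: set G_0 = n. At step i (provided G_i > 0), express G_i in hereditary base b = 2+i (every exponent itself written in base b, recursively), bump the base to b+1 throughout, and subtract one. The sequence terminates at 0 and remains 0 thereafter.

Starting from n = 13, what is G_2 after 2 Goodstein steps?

1279

base 2: 13 = 2^(2 + 1) + 2^2 + 1; at 3: 3^(3 + 1) + 3^3 + 1 = 109; next = 108
base 3: 108 = 3^(3 + 1) + 3^3; at 4: 4^(4 + 1) + 4^4 = 1280; next = 1279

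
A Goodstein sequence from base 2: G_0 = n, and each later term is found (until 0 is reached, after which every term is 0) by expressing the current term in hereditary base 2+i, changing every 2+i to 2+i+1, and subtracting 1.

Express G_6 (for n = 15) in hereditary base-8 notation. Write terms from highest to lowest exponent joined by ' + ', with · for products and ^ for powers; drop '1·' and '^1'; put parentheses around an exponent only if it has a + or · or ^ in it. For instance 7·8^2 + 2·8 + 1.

(0) 15|_2 = 2^(2 + 1) + 2^2 + 2 + 1 ↦ 3^(3 + 1) + 3^3 + 3 + 1|_3 = 112 ⇒ 111
(1) 111|_3 = 3^(3 + 1) + 3^3 + 3 ↦ 4^(4 + 1) + 4^4 + 4|_4 = 1284 ⇒ 1283
(2) 1283|_4 = 4^(4 + 1) + 4^4 + 3 ↦ 5^(5 + 1) + 5^5 + 3|_5 = 18753 ⇒ 18752
(3) 18752|_5 = 5^(5 + 1) + 5^5 + 2 ↦ 6^(6 + 1) + 6^6 + 2|_6 = 326594 ⇒ 326593
(4) 326593|_6 = 6^(6 + 1) + 6^6 + 1 ↦ 7^(7 + 1) + 7^7 + 1|_7 = 6588345 ⇒ 6588344
(5) 6588344|_7 = 7^(7 + 1) + 7^7 ↦ 8^(8 + 1) + 8^8|_8 = 150994944 ⇒ 150994943
(6) 150994943|_8 = 8^(8 + 1) + 7·8^7 + 7·8^6 + 7·8^5 + 7·8^4 + 7·8^3 + 7·8^2 + 7·8 + 7 ↦ 9^(9 + 1) + 7·9^7 + 7·9^6 + 7·9^5 + 7·9^4 + 7·9^3 + 7·9^2 + 7·9 + 7|_9 = 3524450281 ⇒ 3524450280

8^(8 + 1) + 7·8^7 + 7·8^6 + 7·8^5 + 7·8^4 + 7·8^3 + 7·8^2 + 7·8 + 7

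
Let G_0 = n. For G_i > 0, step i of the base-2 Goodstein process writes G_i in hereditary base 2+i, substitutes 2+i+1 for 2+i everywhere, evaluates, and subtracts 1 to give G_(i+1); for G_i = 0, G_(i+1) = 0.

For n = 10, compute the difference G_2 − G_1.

942

base 2: 10 = 2^(2 + 1) + 2; at 3: 3^(3 + 1) + 3 = 84; next = 83
base 3: 83 = 3^(3 + 1) + 2; at 4: 4^(4 + 1) + 2 = 1026; next = 1025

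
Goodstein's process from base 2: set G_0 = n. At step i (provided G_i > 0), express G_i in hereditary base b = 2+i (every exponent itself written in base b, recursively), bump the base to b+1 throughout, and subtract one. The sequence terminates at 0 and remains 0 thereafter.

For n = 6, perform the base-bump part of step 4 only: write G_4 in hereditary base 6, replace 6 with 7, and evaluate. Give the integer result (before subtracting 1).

[0] 6 ≡ 2^2 + 2 (base 2). Lift 3: 30. −1: 29.
[1] 29 ≡ 3^3 + 2 (base 3). Lift 4: 258. −1: 257.
[2] 257 ≡ 4^4 + 1 (base 4). Lift 5: 3126. −1: 3125.
[3] 3125 ≡ 5^5 (base 5). Lift 6: 46656. −1: 46655.
[4] 46655 ≡ 5·6^5 + 5·6^4 + 5·6^3 + 5·6^2 + 5·6 + 5 (base 6). Lift 7: 98040. −1: 98039.

98040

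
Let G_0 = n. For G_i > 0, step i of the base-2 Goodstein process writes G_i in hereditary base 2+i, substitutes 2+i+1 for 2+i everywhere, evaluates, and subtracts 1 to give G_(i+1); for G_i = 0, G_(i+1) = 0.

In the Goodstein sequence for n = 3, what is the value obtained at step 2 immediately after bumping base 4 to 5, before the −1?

3

[0] 3 ≡ 2 + 1 (base 2). Lift 3: 4. −1: 3.
[1] 3 ≡ 3 (base 3). Lift 4: 4. −1: 3.
[2] 3 ≡ 3 (base 4). Lift 5: 3. −1: 2.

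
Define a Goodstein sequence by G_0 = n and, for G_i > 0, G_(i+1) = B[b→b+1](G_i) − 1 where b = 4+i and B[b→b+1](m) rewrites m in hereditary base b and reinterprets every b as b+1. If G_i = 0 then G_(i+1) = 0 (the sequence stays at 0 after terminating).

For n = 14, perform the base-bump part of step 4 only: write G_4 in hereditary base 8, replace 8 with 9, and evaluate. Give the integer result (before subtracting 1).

i=0: 14 = 3·4 + 2 (b=4); 4→5: 3·5 + 2 = 17; 17−1 = 16
i=1: 16 = 3·5 + 1 (b=5); 5→6: 3·6 + 1 = 19; 19−1 = 18
i=2: 18 = 3·6 (b=6); 6→7: 3·7 = 21; 21−1 = 20
i=3: 20 = 2·7 + 6 (b=7); 7→8: 2·8 + 6 = 22; 22−1 = 21

23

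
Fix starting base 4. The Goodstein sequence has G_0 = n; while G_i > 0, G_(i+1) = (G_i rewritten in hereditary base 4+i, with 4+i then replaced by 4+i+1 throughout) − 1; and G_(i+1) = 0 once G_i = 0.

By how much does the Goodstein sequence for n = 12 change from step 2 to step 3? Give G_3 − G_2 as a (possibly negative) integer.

12 —HB4→ 3·4 —bump→ 3·5 = 15 —(−1)→ 14
14 —HB5→ 2·5 + 4 —bump→ 2·6 + 4 = 16 —(−1)→ 15
15 —HB6→ 2·6 + 3 —bump→ 2·7 + 3 = 17 —(−1)→ 16

1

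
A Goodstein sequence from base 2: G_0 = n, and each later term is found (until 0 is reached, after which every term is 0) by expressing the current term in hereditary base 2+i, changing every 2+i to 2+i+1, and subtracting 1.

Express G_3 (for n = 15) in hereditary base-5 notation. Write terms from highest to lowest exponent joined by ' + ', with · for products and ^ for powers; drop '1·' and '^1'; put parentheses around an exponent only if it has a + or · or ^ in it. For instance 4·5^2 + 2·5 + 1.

5^(5 + 1) + 5^5 + 2

[0] 15 ≡ 2^(2 + 1) + 2^2 + 2 + 1 (base 2). Lift 3: 112. −1: 111.
[1] 111 ≡ 3^(3 + 1) + 3^3 + 3 (base 3). Lift 4: 1284. −1: 1283.
[2] 1283 ≡ 4^(4 + 1) + 4^4 + 3 (base 4). Lift 5: 18753. −1: 18752.
[3] 18752 ≡ 5^(5 + 1) + 5^5 + 2 (base 5). Lift 6: 326594. −1: 326593.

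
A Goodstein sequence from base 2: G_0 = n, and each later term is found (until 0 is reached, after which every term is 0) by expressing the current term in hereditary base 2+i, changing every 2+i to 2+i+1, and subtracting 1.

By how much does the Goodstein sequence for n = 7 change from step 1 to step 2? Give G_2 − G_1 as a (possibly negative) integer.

229

[0] 7 ≡ 2^2 + 2 + 1 (base 2). Lift 3: 31. −1: 30.
[1] 30 ≡ 3^3 + 3 (base 3). Lift 4: 260. −1: 259.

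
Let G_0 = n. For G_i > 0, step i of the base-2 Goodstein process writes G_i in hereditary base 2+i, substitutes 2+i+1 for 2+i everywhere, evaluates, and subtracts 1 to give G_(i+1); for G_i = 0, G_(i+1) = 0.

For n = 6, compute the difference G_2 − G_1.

6 —HB2→ 2^2 + 2 —bump→ 3^3 + 3 = 30 —(−1)→ 29
29 —HB3→ 3^3 + 2 —bump→ 4^4 + 2 = 258 —(−1)→ 257

228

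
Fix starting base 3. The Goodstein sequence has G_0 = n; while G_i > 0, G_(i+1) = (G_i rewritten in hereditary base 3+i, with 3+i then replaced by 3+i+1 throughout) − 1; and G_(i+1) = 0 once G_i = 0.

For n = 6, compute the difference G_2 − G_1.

i=0: 6 = 2·3 (b=3); 3→4: 2·4 = 8; 8−1 = 7
i=1: 7 = 4 + 3 (b=4); 4→5: 5 + 3 = 8; 8−1 = 7

0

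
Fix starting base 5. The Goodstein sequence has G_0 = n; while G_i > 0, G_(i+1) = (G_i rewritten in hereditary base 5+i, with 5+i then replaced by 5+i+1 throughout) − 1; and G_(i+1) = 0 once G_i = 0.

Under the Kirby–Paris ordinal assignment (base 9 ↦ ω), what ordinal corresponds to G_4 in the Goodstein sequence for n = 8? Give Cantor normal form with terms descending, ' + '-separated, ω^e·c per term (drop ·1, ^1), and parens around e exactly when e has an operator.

step 0: 8 = 5 + 3; sub 6 for 5: 6 + 3; = 9; G_1 = 9−1 = 8
step 1: 8 = 6 + 2; sub 7 for 6: 7 + 2; = 9; G_2 = 9−1 = 8
step 2: 8 = 7 + 1; sub 8 for 7: 8 + 1; = 9; G_3 = 9−1 = 8
step 3: 8 = 8; sub 9 for 8: 9; = 9; G_4 = 9−1 = 8
step 4: 8 = 8; sub 10 for 9: 8; = 8; G_5 = 8−1 = 7

8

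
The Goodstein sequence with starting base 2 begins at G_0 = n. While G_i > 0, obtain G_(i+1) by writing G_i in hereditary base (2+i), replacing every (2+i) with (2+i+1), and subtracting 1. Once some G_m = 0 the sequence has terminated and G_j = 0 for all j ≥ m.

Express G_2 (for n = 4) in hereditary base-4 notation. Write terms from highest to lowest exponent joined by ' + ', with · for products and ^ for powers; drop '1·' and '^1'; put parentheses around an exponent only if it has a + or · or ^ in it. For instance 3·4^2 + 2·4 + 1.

step 0: 4 = 2^2; sub 3 for 2: 3^3; = 27; G_1 = 27−1 = 26
step 1: 26 = 2·3^2 + 2·3 + 2; sub 4 for 3: 2·4^2 + 2·4 + 2; = 42; G_2 = 42−1 = 41

2·4^2 + 2·4 + 1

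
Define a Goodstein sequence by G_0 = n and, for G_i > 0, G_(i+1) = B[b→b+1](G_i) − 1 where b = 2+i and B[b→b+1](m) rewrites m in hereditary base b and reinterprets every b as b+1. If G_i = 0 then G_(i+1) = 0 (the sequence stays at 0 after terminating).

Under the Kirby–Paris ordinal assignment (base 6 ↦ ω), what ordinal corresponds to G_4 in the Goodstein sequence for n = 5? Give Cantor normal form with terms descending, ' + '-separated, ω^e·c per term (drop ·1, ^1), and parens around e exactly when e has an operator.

ω^3·3 + ω^2·3 + ω·3 + 1

step 0: 5 = 2^2 + 1; sub 3 for 2: 3^3 + 1; = 28; G_1 = 28−1 = 27
step 1: 27 = 3^3; sub 4 for 3: 4^4; = 256; G_2 = 256−1 = 255
step 2: 255 = 3·4^3 + 3·4^2 + 3·4 + 3; sub 5 for 4: 3·5^3 + 3·5^2 + 3·5 + 3; = 468; G_3 = 468−1 = 467
step 3: 467 = 3·5^3 + 3·5^2 + 3·5 + 2; sub 6 for 5: 3·6^3 + 3·6^2 + 3·6 + 2; = 776; G_4 = 776−1 = 775
step 4: 775 = 3·6^3 + 3·6^2 + 3·6 + 1; sub 7 for 6: 3·7^3 + 3·7^2 + 3·7 + 1; = 1198; G_5 = 1198−1 = 1197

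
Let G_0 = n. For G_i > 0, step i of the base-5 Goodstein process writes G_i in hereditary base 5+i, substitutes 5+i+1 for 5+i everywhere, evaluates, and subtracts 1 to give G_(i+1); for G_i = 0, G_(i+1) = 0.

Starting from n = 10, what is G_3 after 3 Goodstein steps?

G_0 = 10. HB_5(10) = 2·5. Bump = 12. G_1 = 11.
G_1 = 11. HB_6(11) = 6 + 5. Bump = 12. G_2 = 11.
G_2 = 11. HB_7(11) = 7 + 4. Bump = 12. G_3 = 11.
G_3 = 11. HB_8(11) = 8 + 3. Bump = 12. G_4 = 11.

11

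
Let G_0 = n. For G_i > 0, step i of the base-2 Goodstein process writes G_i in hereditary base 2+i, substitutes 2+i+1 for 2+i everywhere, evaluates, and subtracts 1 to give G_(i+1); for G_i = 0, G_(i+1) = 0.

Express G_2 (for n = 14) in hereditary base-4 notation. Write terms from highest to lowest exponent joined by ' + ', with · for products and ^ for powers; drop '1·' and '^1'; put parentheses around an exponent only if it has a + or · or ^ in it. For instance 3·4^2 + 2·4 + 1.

4^(4 + 1) + 4^4 + 1

14 —HB2→ 2^(2 + 1) + 2^2 + 2 —bump→ 3^(3 + 1) + 3^3 + 3 = 111 —(−1)→ 110
110 —HB3→ 3^(3 + 1) + 3^3 + 2 —bump→ 4^(4 + 1) + 4^4 + 2 = 1282 —(−1)→ 1281
1281 —HB4→ 4^(4 + 1) + 4^4 + 1 —bump→ 5^(5 + 1) + 5^5 + 1 = 18751 —(−1)→ 18750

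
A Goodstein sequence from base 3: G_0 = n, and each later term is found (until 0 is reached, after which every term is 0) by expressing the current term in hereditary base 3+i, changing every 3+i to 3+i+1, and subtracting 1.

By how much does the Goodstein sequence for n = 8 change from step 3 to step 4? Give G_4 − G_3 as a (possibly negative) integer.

0

step 0: 8 = 2·3 + 2; sub 4 for 3: 2·4 + 2; = 10; G_1 = 10−1 = 9
step 1: 9 = 2·4 + 1; sub 5 for 4: 2·5 + 1; = 11; G_2 = 11−1 = 10
step 2: 10 = 2·5; sub 6 for 5: 2·6; = 12; G_3 = 12−1 = 11
step 3: 11 = 6 + 5; sub 7 for 6: 7 + 5; = 12; G_4 = 12−1 = 11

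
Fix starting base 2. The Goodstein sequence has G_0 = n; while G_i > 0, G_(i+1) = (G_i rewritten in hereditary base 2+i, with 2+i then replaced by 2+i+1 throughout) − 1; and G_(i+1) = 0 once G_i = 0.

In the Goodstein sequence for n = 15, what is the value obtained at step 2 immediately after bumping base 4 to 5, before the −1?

18753

15 —HB2→ 2^(2 + 1) + 2^2 + 2 + 1 —bump→ 3^(3 + 1) + 3^3 + 3 + 1 = 112 —(−1)→ 111
111 —HB3→ 3^(3 + 1) + 3^3 + 3 —bump→ 4^(4 + 1) + 4^4 + 4 = 1284 —(−1)→ 1283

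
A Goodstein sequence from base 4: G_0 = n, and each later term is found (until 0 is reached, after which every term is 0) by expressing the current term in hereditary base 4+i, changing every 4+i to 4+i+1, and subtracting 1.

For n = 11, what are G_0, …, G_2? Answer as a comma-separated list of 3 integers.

(0) 11|_4 = 2·4 + 3 ↦ 2·5 + 3|_5 = 13 ⇒ 12
(1) 12|_5 = 2·5 + 2 ↦ 2·6 + 2|_6 = 14 ⇒ 13

11, 12, 13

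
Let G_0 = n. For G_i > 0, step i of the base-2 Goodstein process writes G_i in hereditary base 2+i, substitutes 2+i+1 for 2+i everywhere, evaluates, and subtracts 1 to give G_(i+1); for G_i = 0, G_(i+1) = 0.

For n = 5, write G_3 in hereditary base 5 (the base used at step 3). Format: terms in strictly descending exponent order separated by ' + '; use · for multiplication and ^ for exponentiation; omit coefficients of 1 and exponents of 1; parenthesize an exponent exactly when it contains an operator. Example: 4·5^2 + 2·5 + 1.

step 0: 5 = 2^2 + 1; sub 3 for 2: 3^3 + 1; = 28; G_1 = 28−1 = 27
step 1: 27 = 3^3; sub 4 for 3: 4^4; = 256; G_2 = 256−1 = 255
step 2: 255 = 3·4^3 + 3·4^2 + 3·4 + 3; sub 5 for 4: 3·5^3 + 3·5^2 + 3·5 + 3; = 468; G_3 = 468−1 = 467
step 3: 467 = 3·5^3 + 3·5^2 + 3·5 + 2; sub 6 for 5: 3·6^3 + 3·6^2 + 3·6 + 2; = 776; G_4 = 776−1 = 775

3·5^3 + 3·5^2 + 3·5 + 2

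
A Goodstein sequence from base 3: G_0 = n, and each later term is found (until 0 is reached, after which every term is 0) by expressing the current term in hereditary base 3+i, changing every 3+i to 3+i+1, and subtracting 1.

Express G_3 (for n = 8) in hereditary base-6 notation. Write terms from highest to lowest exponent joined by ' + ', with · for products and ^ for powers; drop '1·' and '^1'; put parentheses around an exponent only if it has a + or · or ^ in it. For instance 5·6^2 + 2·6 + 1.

i=0: 8 = 2·3 + 2 (b=3); 3→4: 2·4 + 2 = 10; 10−1 = 9
i=1: 9 = 2·4 + 1 (b=4); 4→5: 2·5 + 1 = 11; 11−1 = 10
i=2: 10 = 2·5 (b=5); 5→6: 2·6 = 12; 12−1 = 11
i=3: 11 = 6 + 5 (b=6); 6→7: 7 + 5 = 12; 12−1 = 11

6 + 5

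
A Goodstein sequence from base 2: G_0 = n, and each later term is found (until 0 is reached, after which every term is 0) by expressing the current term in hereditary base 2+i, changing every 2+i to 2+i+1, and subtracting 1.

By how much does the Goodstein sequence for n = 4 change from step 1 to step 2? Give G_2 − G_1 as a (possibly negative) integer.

base 2: 4 = 2^2; at 3: 3^3 = 27; next = 26
base 3: 26 = 2·3^2 + 2·3 + 2; at 4: 2·4^2 + 2·4 + 2 = 42; next = 41

15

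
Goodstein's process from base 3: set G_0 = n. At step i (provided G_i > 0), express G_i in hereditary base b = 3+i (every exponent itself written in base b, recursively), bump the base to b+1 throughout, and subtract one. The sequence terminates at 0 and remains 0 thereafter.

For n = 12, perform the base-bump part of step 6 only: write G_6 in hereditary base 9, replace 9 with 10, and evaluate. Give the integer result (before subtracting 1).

step 0: 12 = 3^2 + 3; sub 4 for 3: 4^2 + 4; = 20; G_1 = 20−1 = 19
step 1: 19 = 4^2 + 3; sub 5 for 4: 5^2 + 3; = 28; G_2 = 28−1 = 27
step 2: 27 = 5^2 + 2; sub 6 for 5: 6^2 + 2; = 38; G_3 = 38−1 = 37
step 3: 37 = 6^2 + 1; sub 7 for 6: 7^2 + 1; = 50; G_4 = 50−1 = 49
step 4: 49 = 7^2; sub 8 for 7: 8^2; = 64; G_5 = 64−1 = 63
step 5: 63 = 7·8 + 7; sub 9 for 8: 7·9 + 7; = 70; G_6 = 70−1 = 69

76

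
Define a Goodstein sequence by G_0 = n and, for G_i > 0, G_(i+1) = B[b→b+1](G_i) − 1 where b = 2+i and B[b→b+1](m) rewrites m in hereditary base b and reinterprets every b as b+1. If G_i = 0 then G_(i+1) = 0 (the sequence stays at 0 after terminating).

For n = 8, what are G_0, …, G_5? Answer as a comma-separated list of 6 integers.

8, 80, 553, 6310, 93395, 1647195

step 0: 8 = 2^(2 + 1); sub 3 for 2: 3^(3 + 1); = 81; G_1 = 81−1 = 80
step 1: 80 = 2·3^3 + 2·3^2 + 2·3 + 2; sub 4 for 3: 2·4^4 + 2·4^2 + 2·4 + 2; = 554; G_2 = 554−1 = 553
step 2: 553 = 2·4^4 + 2·4^2 + 2·4 + 1; sub 5 for 4: 2·5^5 + 2·5^2 + 2·5 + 1; = 6311; G_3 = 6311−1 = 6310
step 3: 6310 = 2·5^5 + 2·5^2 + 2·5; sub 6 for 5: 2·6^6 + 2·6^2 + 2·6; = 93396; G_4 = 93396−1 = 93395
step 4: 93395 = 2·6^6 + 2·6^2 + 6 + 5; sub 7 for 6: 2·7^7 + 2·7^2 + 7 + 5; = 1647196; G_5 = 1647196−1 = 1647195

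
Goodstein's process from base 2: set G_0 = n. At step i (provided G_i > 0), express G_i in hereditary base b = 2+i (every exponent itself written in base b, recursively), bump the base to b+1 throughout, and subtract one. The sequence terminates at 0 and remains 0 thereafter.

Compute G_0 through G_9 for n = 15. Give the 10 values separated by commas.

15, 111, 1283, 18752, 326593, 6588344, 150994943, 3524450280, 100077777775, 3138578427934

G_0=15  [base 2] 2^(2 + 1) + 2^2 + 2 + 1  →[2↦3]→  3^(3 + 1) + 3^3 + 3 + 1 = 112  −1 ⇒ G_1=111
G_1=111  [base 3] 3^(3 + 1) + 3^3 + 3  →[3↦4]→  4^(4 + 1) + 4^4 + 4 = 1284  −1 ⇒ G_2=1283
G_2=1283  [base 4] 4^(4 + 1) + 4^4 + 3  →[4↦5]→  5^(5 + 1) + 5^5 + 3 = 18753  −1 ⇒ G_3=18752
G_3=18752  [base 5] 5^(5 + 1) + 5^5 + 2  →[5↦6]→  6^(6 + 1) + 6^6 + 2 = 326594  −1 ⇒ G_4=326593
G_4=326593  [base 6] 6^(6 + 1) + 6^6 + 1  →[6↦7]→  7^(7 + 1) + 7^7 + 1 = 6588345  −1 ⇒ G_5=6588344
G_5=6588344  [base 7] 7^(7 + 1) + 7^7  →[7↦8]→  8^(8 + 1) + 8^8 = 150994944  −1 ⇒ G_6=150994943
G_6=150994943  [base 8] 8^(8 + 1) + 7·8^7 + 7·8^6 + 7·8^5 + 7·8^4 + 7·8^3 + 7·8^2 + 7·8 + 7  →[8↦9]→  9^(9 + 1) + 7·9^7 + 7·9^6 + 7·9^5 + 7·9^4 + 7·9^3 + 7·9^2 + 7·9 + 7 = 3524450281  −1 ⇒ G_7=3524450280
G_7=3524450280  [base 9] 9^(9 + 1) + 7·9^7 + 7·9^6 + 7·9^5 + 7·9^4 + 7·9^3 + 7·9^2 + 7·9 + 6  →[9↦10]→  10^(10 + 1) + 7·10^7 + 7·10^6 + 7·10^5 + 7·10^4 + 7·10^3 + 7·10^2 + 7·10 + 6 = 100077777776  −1 ⇒ G_8=100077777775
G_8=100077777775  [base 10] 10^(10 + 1) + 7·10^7 + 7·10^6 + 7·10^5 + 7·10^4 + 7·10^3 + 7·10^2 + 7·10 + 5  →[10↦11]→  11^(11 + 1) + 7·11^7 + 7·11^6 + 7·11^5 + 7·11^4 + 7·11^3 + 7·11^2 + 7·11 + 5 = 3138578427935  −1 ⇒ G_9=3138578427934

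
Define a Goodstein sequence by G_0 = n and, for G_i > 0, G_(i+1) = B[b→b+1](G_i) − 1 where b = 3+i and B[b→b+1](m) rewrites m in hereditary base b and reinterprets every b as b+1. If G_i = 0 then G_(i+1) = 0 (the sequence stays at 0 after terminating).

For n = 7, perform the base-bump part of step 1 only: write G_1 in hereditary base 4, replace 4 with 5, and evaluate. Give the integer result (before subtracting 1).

i=0: 7 = 2·3 + 1 (b=3); 3→4: 2·4 + 1 = 9; 9−1 = 8
i=1: 8 = 2·4 (b=4); 4→5: 2·5 = 10; 10−1 = 9

10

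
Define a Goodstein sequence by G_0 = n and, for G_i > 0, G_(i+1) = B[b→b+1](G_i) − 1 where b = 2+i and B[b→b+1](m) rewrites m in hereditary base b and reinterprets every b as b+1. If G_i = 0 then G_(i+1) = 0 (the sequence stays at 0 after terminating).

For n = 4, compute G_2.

base 2: 4 = 2^2; at 3: 3^3 = 27; next = 26
base 3: 26 = 2·3^2 + 2·3 + 2; at 4: 2·4^2 + 2·4 + 2 = 42; next = 41
base 4: 41 = 2·4^2 + 2·4 + 1; at 5: 2·5^2 + 2·5 + 1 = 61; next = 60

41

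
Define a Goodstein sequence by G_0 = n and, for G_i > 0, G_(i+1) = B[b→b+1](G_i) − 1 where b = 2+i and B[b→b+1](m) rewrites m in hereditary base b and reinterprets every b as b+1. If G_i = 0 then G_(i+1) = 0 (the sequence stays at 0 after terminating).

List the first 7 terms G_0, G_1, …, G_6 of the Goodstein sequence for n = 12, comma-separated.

12, 107, 1065, 15685, 280019, 5764910, 134217867

(0) 12|_2 = 2^(2 + 1) + 2^2 ↦ 3^(3 + 1) + 3^3|_3 = 108 ⇒ 107
(1) 107|_3 = 3^(3 + 1) + 2·3^2 + 2·3 + 2 ↦ 4^(4 + 1) + 2·4^2 + 2·4 + 2|_4 = 1066 ⇒ 1065
(2) 1065|_4 = 4^(4 + 1) + 2·4^2 + 2·4 + 1 ↦ 5^(5 + 1) + 2·5^2 + 2·5 + 1|_5 = 15686 ⇒ 15685
(3) 15685|_5 = 5^(5 + 1) + 2·5^2 + 2·5 ↦ 6^(6 + 1) + 2·6^2 + 2·6|_6 = 280020 ⇒ 280019
(4) 280019|_6 = 6^(6 + 1) + 2·6^2 + 6 + 5 ↦ 7^(7 + 1) + 2·7^2 + 7 + 5|_7 = 5764911 ⇒ 5764910
(5) 5764910|_7 = 7^(7 + 1) + 2·7^2 + 7 + 4 ↦ 8^(8 + 1) + 2·8^2 + 8 + 4|_8 = 134217868 ⇒ 134217867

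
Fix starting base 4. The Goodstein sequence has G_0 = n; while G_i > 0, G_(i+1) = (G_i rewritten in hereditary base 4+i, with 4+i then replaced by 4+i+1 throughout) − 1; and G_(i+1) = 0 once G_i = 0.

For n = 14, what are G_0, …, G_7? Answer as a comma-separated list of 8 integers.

14, 16, 18, 20, 21, 22, 23, 24

step 0: 14 = 3·4 + 2; sub 5 for 4: 3·5 + 2; = 17; G_1 = 17−1 = 16
step 1: 16 = 3·5 + 1; sub 6 for 5: 3·6 + 1; = 19; G_2 = 19−1 = 18
step 2: 18 = 3·6; sub 7 for 6: 3·7; = 21; G_3 = 21−1 = 20
step 3: 20 = 2·7 + 6; sub 8 for 7: 2·8 + 6; = 22; G_4 = 22−1 = 21
step 4: 21 = 2·8 + 5; sub 9 for 8: 2·9 + 5; = 23; G_5 = 23−1 = 22
step 5: 22 = 2·9 + 4; sub 10 for 9: 2·10 + 4; = 24; G_6 = 24−1 = 23
step 6: 23 = 2·10 + 3; sub 11 for 10: 2·11 + 3; = 25; G_7 = 25−1 = 24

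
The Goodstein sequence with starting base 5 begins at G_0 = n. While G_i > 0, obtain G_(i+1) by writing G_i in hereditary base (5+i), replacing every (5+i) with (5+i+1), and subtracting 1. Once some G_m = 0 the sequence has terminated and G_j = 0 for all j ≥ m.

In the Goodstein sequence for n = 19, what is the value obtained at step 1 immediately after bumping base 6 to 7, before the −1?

24

[0] 19 ≡ 3·5 + 4 (base 5). Lift 6: 22. −1: 21.
[1] 21 ≡ 3·6 + 3 (base 6). Lift 7: 24. −1: 23.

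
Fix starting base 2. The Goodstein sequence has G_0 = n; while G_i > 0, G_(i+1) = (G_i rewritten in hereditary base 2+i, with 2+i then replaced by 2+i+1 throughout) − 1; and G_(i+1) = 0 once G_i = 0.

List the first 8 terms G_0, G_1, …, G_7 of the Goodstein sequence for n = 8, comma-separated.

base 2: 8 = 2^(2 + 1); at 3: 3^(3 + 1) = 81; next = 80
base 3: 80 = 2·3^3 + 2·3^2 + 2·3 + 2; at 4: 2·4^4 + 2·4^2 + 2·4 + 2 = 554; next = 553
base 4: 553 = 2·4^4 + 2·4^2 + 2·4 + 1; at 5: 2·5^5 + 2·5^2 + 2·5 + 1 = 6311; next = 6310
base 5: 6310 = 2·5^5 + 2·5^2 + 2·5; at 6: 2·6^6 + 2·6^2 + 2·6 = 93396; next = 93395
base 6: 93395 = 2·6^6 + 2·6^2 + 6 + 5; at 7: 2·7^7 + 2·7^2 + 7 + 5 = 1647196; next = 1647195
base 7: 1647195 = 2·7^7 + 2·7^2 + 7 + 4; at 8: 2·8^8 + 2·8^2 + 8 + 4 = 33554572; next = 33554571
base 8: 33554571 = 2·8^8 + 2·8^2 + 8 + 3; at 9: 2·9^9 + 2·9^2 + 9 + 3 = 774841152; next = 774841151

8, 80, 553, 6310, 93395, 1647195, 33554571, 774841151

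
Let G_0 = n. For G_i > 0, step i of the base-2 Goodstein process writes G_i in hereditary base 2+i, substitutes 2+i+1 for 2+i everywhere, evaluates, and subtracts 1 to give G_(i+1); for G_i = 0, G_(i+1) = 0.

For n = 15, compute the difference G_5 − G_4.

6261751

G_0=15  [base 2] 2^(2 + 1) + 2^2 + 2 + 1  →[2↦3]→  3^(3 + 1) + 3^3 + 3 + 1 = 112  −1 ⇒ G_1=111
G_1=111  [base 3] 3^(3 + 1) + 3^3 + 3  →[3↦4]→  4^(4 + 1) + 4^4 + 4 = 1284  −1 ⇒ G_2=1283
G_2=1283  [base 4] 4^(4 + 1) + 4^4 + 3  →[4↦5]→  5^(5 + 1) + 5^5 + 3 = 18753  −1 ⇒ G_3=18752
G_3=18752  [base 5] 5^(5 + 1) + 5^5 + 2  →[5↦6]→  6^(6 + 1) + 6^6 + 2 = 326594  −1 ⇒ G_4=326593
G_4=326593  [base 6] 6^(6 + 1) + 6^6 + 1  →[6↦7]→  7^(7 + 1) + 7^7 + 1 = 6588345  −1 ⇒ G_5=6588344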